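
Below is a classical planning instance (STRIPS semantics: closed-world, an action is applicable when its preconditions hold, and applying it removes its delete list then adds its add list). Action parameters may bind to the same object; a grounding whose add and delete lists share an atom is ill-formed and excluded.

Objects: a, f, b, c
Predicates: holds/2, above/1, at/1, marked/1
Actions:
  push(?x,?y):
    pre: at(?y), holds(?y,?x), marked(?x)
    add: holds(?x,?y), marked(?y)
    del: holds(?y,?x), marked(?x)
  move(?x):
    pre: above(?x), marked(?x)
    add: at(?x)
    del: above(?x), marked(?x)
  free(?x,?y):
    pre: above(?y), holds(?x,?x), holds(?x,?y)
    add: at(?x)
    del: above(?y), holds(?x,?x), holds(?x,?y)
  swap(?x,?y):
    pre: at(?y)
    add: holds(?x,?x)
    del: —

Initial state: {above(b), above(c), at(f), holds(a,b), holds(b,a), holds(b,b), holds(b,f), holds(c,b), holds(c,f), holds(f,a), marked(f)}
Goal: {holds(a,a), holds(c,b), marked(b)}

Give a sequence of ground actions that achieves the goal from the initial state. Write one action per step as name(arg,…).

free(b,b); push(f,b); swap(a,f)

1. free(b,b)  →  {above(c), at(b), at(f), holds(a,b), holds(b,a), holds(b,f), holds(c,b), holds(c,f), holds(f,a), marked(f)}
2. push(f,b)  →  {above(c), at(b), at(f), holds(a,b), holds(b,a), holds(c,b), holds(c,f), holds(f,a), holds(f,b), marked(b)}
3. swap(a,f)  →  {above(c), at(b), at(f), holds(a,a), holds(a,b), holds(b,a), holds(c,b), holds(c,f), holds(f,a), holds(f,b), marked(b)}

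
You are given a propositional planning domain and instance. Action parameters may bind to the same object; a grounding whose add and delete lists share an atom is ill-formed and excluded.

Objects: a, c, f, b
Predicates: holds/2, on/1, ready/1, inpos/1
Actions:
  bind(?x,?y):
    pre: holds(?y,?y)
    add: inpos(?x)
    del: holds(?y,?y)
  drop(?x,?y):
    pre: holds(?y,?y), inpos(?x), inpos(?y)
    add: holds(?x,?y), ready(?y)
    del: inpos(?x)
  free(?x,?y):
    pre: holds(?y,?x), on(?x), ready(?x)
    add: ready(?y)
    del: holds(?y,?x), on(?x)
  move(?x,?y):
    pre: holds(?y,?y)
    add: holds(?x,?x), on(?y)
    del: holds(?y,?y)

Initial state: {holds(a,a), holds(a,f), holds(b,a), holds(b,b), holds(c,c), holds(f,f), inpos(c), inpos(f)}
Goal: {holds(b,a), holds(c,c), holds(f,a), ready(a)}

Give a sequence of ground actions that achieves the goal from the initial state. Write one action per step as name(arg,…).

1. bind(a,f)  →  {holds(a,a), holds(a,f), holds(b,a), holds(b,b), holds(c,c), inpos(a), inpos(c), inpos(f)}
2. drop(f,a)  →  {holds(a,a), holds(a,f), holds(b,a), holds(b,b), holds(c,c), holds(f,a), inpos(a), inpos(c), ready(a)}

bind(a,f); drop(f,a)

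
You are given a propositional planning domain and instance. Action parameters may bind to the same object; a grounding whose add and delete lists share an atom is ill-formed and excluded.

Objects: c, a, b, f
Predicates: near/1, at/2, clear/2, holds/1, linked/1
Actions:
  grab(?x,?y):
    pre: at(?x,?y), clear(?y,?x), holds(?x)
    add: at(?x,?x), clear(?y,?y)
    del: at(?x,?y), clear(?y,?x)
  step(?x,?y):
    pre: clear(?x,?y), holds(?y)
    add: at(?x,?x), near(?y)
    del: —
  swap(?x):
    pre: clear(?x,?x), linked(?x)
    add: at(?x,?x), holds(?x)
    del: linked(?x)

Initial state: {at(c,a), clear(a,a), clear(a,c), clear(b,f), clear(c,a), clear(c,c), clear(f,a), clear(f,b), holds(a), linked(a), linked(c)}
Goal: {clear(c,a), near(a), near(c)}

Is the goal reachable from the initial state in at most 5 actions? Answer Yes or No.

1. step(c,a)  →  {at(c,a), at(c,c), clear(a,a), clear(a,c), clear(b,f), clear(c,a), clear(c,c), clear(f,a), clear(f,b), holds(a), linked(a), linked(c), near(a)}
2. swap(c)  →  {at(c,a), at(c,c), clear(a,a), clear(a,c), clear(b,f), clear(c,a), clear(c,c), clear(f,a), clear(f,b), holds(a), holds(c), linked(a), near(a)}
3. step(c,c)  →  {at(c,a), at(c,c), clear(a,a), clear(a,c), clear(b,f), clear(c,a), clear(c,c), clear(f,a), clear(f,b), holds(a), holds(c), linked(a), near(a), near(c)}
optimal plan length = 3; 3 ≤ 5

Yes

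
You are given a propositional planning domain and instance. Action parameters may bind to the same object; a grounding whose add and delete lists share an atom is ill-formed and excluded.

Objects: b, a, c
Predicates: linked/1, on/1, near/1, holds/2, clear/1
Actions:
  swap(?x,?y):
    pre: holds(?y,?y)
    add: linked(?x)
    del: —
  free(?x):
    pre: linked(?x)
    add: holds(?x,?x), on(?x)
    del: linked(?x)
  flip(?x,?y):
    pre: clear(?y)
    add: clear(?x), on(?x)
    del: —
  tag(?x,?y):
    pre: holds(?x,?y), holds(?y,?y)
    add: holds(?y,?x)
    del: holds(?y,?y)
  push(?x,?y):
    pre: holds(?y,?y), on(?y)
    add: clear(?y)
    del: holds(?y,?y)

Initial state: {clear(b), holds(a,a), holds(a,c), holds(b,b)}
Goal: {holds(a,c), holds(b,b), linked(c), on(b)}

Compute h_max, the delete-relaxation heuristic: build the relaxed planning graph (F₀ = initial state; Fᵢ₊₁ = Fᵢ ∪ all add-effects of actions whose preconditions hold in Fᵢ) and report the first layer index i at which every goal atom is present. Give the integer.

F0 = init (4 atoms)
F1 = F0 ∪ {clear(a), clear(c), linked(a), linked(b), linked(c), on(a), on(b), on(c)}  (12 atoms)
goal ⊆ F1  ⇒  h_max = 1

1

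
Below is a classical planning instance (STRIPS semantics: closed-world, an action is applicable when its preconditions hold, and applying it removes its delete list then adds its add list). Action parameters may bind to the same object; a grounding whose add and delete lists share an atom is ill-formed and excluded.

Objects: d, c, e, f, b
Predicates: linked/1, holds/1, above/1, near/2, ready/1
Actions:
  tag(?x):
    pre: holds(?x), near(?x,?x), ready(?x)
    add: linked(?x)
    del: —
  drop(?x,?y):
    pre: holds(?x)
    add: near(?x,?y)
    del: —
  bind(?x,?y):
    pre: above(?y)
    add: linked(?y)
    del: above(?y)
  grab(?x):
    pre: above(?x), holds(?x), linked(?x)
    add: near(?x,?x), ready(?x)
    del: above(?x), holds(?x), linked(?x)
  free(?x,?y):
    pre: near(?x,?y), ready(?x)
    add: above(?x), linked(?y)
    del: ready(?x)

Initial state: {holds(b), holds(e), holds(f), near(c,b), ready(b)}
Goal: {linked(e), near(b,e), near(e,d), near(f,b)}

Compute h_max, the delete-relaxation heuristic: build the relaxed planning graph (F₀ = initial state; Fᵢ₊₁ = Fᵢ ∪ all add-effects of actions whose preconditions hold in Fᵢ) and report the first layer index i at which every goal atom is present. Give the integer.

F0 = init (5 atoms)
F1 = F0 ∪ {near(b,b), near(b,c), near(b,d), near(b,e), near(b,f), near(e,b), near(e,c), near(e,d), near(e,e), near(e,f), near(f,b), near(f,c), near(f,d), near(f,e), near(f,f)}  (20 atoms)
F2 = F1 ∪ {above(b), linked(b), linked(c), linked(d), linked(e), linked(f)}  (26 atoms)
goal ⊆ F2  ⇒  h_max = 2

2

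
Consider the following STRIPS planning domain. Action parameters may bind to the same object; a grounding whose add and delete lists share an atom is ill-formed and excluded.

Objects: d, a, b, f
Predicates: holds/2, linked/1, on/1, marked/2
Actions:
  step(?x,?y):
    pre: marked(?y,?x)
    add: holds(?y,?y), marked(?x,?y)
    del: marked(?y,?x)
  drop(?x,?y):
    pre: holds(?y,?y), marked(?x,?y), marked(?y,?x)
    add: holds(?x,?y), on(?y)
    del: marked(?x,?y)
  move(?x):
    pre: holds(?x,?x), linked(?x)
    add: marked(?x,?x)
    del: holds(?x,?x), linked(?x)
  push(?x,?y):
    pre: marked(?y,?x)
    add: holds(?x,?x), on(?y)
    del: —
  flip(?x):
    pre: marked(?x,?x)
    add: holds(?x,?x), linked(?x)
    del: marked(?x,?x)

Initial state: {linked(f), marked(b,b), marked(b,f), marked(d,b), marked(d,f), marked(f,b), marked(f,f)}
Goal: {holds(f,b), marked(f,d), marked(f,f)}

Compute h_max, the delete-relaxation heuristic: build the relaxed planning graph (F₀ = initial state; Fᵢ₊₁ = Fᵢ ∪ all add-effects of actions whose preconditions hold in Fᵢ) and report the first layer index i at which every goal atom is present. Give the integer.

2

F0 = init (7 atoms)
F1 = F0 ∪ {holds(b,b), holds(d,d), holds(f,f), linked(b), marked(b,d), marked(f,d), on(b), on(d), on(f)}  (16 atoms)
F2 = F1 ∪ {holds(b,d), holds(b,f), holds(d,b), holds(d,f), holds(f,b), holds(f,d)}  (22 atoms)
goal ⊆ F2  ⇒  h_max = 2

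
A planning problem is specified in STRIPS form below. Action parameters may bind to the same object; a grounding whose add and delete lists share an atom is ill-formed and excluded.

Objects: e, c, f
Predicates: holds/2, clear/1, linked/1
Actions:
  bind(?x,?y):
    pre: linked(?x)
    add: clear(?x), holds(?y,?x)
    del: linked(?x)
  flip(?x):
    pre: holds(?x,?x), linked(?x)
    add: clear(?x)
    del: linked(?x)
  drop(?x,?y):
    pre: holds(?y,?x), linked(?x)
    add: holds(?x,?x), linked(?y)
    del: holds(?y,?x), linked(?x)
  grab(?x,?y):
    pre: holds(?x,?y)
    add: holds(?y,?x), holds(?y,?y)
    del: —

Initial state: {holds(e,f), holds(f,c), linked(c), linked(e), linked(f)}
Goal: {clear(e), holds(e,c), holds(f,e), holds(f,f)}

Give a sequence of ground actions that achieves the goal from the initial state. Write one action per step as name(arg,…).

1. bind(e,e)  →  {clear(e), holds(e,e), holds(e,f), holds(f,c), linked(c), linked(f)}
2. bind(c,e)  →  {clear(c), clear(e), holds(e,c), holds(e,e), holds(e,f), holds(f,c), linked(f)}
3. grab(e,f)  →  {clear(c), clear(e), holds(e,c), holds(e,e), holds(e,f), holds(f,c), holds(f,e), holds(f,f), linked(f)}

bind(e,e); bind(c,e); grab(e,f)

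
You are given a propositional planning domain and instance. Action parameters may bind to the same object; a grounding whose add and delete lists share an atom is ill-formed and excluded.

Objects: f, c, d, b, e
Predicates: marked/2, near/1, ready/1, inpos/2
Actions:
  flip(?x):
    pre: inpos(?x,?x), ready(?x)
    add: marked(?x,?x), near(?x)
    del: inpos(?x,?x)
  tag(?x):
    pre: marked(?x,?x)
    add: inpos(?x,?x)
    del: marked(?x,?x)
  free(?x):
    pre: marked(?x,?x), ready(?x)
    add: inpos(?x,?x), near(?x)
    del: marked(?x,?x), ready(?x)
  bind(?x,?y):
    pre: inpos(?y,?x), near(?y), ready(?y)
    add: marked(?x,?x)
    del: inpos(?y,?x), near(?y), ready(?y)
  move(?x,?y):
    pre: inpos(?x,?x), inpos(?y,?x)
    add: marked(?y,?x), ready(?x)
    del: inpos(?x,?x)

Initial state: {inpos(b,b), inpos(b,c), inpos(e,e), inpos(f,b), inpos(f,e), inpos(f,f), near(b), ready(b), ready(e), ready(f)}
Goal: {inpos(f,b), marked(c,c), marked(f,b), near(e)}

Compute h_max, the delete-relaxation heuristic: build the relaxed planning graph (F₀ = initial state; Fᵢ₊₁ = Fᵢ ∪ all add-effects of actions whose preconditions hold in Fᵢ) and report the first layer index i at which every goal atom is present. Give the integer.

F0 = init (10 atoms)
F1 = F0 ∪ {marked(b,b), marked(c,c), marked(e,e), marked(f,b), marked(f,e), marked(f,f), near(e), near(f)}  (18 atoms)
goal ⊆ F1  ⇒  h_max = 1

1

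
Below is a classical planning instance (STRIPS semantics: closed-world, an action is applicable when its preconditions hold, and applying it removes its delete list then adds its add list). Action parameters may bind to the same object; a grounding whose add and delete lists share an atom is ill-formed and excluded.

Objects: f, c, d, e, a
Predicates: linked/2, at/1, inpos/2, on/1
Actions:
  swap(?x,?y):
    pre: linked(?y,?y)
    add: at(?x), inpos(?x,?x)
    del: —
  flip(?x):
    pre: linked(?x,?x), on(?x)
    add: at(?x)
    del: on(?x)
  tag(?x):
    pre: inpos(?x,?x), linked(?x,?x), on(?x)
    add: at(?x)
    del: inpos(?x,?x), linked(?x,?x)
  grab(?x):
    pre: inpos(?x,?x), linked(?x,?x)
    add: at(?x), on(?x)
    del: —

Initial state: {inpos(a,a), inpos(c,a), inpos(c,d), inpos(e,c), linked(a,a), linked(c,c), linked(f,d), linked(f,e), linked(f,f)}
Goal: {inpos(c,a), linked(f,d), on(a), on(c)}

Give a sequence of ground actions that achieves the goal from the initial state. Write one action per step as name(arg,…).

swap(c,f); grab(c); grab(a)

1. swap(c,f)  →  {at(c), inpos(a,a), inpos(c,a), inpos(c,c), inpos(c,d), inpos(e,c), linked(a,a), linked(c,c), linked(f,d), linked(f,e), linked(f,f)}
2. grab(c)  →  {at(c), inpos(a,a), inpos(c,a), inpos(c,c), inpos(c,d), inpos(e,c), linked(a,a), linked(c,c), linked(f,d), linked(f,e), linked(f,f), on(c)}
3. grab(a)  →  {at(a), at(c), inpos(a,a), inpos(c,a), inpos(c,c), inpos(c,d), inpos(e,c), linked(a,a), linked(c,c), linked(f,d), linked(f,e), linked(f,f), on(a), on(c)}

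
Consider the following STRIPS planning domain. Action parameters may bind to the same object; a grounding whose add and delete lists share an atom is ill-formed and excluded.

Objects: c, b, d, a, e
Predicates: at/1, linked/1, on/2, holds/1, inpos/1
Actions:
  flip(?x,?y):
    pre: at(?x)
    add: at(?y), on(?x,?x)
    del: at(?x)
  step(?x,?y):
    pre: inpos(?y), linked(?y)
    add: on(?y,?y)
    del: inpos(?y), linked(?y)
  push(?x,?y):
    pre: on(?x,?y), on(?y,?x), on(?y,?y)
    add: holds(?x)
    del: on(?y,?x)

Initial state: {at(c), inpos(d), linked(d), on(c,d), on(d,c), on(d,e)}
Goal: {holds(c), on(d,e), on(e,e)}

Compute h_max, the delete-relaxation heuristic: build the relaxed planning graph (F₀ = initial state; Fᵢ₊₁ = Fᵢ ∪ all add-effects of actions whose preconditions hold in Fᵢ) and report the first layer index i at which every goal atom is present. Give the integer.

F0 = init (6 atoms)
F1 = F0 ∪ {at(a), at(b), at(d), at(e), on(c,c), on(d,d)}  (12 atoms)
F2 = F1 ∪ {holds(c), holds(d), on(a,a), on(b,b), on(e,e)}  (17 atoms)
goal ⊆ F2  ⇒  h_max = 2

2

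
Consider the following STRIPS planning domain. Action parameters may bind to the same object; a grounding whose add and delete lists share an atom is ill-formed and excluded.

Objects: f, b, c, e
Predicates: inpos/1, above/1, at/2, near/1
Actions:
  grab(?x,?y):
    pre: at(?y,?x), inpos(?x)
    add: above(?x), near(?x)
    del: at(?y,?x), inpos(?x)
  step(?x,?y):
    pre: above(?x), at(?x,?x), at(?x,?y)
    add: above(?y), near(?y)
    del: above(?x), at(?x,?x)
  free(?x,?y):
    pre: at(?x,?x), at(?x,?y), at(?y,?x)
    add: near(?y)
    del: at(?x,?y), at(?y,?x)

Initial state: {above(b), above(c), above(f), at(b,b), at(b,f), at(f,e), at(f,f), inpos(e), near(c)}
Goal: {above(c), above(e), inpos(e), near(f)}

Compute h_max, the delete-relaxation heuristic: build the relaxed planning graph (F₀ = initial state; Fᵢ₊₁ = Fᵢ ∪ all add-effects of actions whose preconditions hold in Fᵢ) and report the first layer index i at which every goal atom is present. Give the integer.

F0 = init (9 atoms)
F1 = F0 ∪ {above(e), near(b), near(e), near(f)}  (13 atoms)
goal ⊆ F1  ⇒  h_max = 1

1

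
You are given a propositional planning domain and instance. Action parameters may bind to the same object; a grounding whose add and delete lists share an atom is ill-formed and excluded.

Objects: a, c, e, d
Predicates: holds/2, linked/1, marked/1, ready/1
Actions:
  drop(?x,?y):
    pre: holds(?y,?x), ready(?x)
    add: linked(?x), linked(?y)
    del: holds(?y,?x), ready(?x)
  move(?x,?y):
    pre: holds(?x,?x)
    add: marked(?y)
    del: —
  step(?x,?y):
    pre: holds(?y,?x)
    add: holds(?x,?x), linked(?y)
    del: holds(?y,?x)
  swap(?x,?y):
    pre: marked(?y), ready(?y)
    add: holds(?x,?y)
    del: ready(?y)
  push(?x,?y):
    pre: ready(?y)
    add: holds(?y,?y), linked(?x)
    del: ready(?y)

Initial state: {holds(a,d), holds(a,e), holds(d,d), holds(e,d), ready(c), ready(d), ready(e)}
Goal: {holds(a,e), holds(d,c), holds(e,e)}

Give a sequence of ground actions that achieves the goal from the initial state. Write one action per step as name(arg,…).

move(d,c); swap(d,c); push(a,e)

1. move(d,c)  →  {holds(a,d), holds(a,e), holds(d,d), holds(e,d), marked(c), ready(c), ready(d), ready(e)}
2. swap(d,c)  →  {holds(a,d), holds(a,e), holds(d,c), holds(d,d), holds(e,d), marked(c), ready(d), ready(e)}
3. push(a,e)  →  {holds(a,d), holds(a,e), holds(d,c), holds(d,d), holds(e,d), holds(e,e), linked(a), marked(c), ready(d)}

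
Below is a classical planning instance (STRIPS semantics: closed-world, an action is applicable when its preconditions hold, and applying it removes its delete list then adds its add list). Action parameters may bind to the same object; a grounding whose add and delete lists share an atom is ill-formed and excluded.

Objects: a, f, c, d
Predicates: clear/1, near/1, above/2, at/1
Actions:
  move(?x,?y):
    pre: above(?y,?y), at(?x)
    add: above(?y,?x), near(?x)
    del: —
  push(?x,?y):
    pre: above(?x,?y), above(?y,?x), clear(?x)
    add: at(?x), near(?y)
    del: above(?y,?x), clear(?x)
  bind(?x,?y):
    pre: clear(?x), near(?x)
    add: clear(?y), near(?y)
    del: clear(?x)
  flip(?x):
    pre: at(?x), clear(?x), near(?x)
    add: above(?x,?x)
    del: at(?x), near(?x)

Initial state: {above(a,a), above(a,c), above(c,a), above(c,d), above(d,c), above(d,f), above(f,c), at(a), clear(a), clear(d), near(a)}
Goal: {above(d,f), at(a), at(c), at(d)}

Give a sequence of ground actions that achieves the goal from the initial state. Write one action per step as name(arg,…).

push(d,c); bind(a,c); push(c,a)

1. push(d,c)  →  {above(a,a), above(a,c), above(c,a), above(d,c), above(d,f), above(f,c), at(a), at(d), clear(a), near(a), near(c)}
2. bind(a,c)  →  {above(a,a), above(a,c), above(c,a), above(d,c), above(d,f), above(f,c), at(a), at(d), clear(c), near(a), near(c)}
3. push(c,a)  →  {above(a,a), above(c,a), above(d,c), above(d,f), above(f,c), at(a), at(c), at(d), near(a), near(c)}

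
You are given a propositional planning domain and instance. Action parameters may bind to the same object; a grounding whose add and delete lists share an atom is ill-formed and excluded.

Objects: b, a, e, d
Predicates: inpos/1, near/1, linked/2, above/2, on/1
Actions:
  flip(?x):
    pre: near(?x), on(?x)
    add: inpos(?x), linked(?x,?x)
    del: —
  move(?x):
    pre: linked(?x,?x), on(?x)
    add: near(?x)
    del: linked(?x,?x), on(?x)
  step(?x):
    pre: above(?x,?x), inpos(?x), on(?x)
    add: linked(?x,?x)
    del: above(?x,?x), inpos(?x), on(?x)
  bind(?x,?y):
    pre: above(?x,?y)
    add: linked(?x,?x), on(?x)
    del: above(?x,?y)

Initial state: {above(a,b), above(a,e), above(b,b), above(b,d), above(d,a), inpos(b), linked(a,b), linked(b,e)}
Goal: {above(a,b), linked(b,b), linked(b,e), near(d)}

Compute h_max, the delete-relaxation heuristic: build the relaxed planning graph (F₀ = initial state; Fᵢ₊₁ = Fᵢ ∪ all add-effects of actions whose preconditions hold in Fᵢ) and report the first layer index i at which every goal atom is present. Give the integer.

2

F0 = init (8 atoms)
F1 = F0 ∪ {linked(a,a), linked(b,b), linked(d,d), on(a), on(b), on(d)}  (14 atoms)
F2 = F1 ∪ {near(a), near(b), near(d)}  (17 atoms)
goal ⊆ F2  ⇒  h_max = 2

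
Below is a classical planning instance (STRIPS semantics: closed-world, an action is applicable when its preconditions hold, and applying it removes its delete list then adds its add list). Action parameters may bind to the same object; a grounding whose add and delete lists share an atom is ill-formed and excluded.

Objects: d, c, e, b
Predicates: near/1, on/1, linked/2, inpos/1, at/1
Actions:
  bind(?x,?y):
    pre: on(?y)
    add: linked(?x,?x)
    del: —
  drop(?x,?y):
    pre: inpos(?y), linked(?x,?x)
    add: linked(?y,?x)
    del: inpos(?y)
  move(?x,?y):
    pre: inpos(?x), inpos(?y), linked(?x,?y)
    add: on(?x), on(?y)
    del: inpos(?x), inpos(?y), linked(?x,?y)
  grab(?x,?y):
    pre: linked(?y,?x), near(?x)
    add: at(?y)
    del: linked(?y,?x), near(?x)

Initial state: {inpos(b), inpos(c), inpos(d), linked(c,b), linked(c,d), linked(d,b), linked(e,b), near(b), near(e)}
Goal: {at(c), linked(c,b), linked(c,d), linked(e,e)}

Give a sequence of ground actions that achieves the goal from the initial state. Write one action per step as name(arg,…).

1. move(d,b)  →  {inpos(c), linked(c,b), linked(c,d), linked(e,b), near(b), near(e), on(b), on(d)}
2. bind(e,d)  →  {inpos(c), linked(c,b), linked(c,d), linked(e,b), linked(e,e), near(b), near(e), on(b), on(d)}
3. drop(e,c)  →  {linked(c,b), linked(c,d), linked(c,e), linked(e,b), linked(e,e), near(b), near(e), on(b), on(d)}
4. grab(e,c)  →  {at(c), linked(c,b), linked(c,d), linked(e,b), linked(e,e), near(b), on(b), on(d)}

move(d,b); bind(e,d); drop(e,c); grab(e,c)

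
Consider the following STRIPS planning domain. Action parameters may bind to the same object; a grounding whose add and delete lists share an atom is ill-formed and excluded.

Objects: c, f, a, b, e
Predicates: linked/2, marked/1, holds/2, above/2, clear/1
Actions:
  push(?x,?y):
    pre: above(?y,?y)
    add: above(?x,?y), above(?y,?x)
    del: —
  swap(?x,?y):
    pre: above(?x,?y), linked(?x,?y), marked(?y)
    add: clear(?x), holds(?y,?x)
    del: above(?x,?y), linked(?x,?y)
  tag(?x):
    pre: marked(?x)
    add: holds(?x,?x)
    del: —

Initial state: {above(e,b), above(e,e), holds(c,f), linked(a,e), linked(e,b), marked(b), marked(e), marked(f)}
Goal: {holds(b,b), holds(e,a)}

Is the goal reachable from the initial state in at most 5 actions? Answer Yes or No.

Yes

1. push(a,e)  →  {above(a,e), above(e,a), above(e,b), above(e,e), holds(c,f), linked(a,e), linked(e,b), marked(b), marked(e), marked(f)}
2. swap(a,e)  →  {above(e,a), above(e,b), above(e,e), clear(a), holds(c,f), holds(e,a), linked(e,b), marked(b), marked(e), marked(f)}
3. tag(b)  →  {above(e,a), above(e,b), above(e,e), clear(a), holds(b,b), holds(c,f), holds(e,a), linked(e,b), marked(b), marked(e), marked(f)}
optimal plan length = 3; 3 ≤ 5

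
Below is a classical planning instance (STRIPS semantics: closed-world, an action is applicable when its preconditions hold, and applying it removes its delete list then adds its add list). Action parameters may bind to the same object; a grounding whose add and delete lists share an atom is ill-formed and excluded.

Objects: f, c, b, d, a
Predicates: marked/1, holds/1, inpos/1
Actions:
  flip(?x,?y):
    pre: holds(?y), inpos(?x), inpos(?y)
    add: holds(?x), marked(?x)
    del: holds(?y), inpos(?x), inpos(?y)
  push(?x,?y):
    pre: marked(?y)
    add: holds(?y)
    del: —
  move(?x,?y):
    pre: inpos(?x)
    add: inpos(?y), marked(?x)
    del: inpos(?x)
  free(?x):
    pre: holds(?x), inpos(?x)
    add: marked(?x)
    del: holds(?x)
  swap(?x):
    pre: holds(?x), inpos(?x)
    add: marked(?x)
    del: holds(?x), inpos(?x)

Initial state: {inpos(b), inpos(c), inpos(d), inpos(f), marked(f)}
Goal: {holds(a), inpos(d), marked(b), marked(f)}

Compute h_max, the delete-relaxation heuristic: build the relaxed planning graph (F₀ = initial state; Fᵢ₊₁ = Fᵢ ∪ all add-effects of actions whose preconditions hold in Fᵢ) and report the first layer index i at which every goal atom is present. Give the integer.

F0 = init (5 atoms)
F1 = F0 ∪ {holds(f), inpos(a), marked(b), marked(c), marked(d)}  (10 atoms)
F2 = F1 ∪ {holds(a), holds(b), holds(c), holds(d), marked(a)}  (15 atoms)
goal ⊆ F2  ⇒  h_max = 2

2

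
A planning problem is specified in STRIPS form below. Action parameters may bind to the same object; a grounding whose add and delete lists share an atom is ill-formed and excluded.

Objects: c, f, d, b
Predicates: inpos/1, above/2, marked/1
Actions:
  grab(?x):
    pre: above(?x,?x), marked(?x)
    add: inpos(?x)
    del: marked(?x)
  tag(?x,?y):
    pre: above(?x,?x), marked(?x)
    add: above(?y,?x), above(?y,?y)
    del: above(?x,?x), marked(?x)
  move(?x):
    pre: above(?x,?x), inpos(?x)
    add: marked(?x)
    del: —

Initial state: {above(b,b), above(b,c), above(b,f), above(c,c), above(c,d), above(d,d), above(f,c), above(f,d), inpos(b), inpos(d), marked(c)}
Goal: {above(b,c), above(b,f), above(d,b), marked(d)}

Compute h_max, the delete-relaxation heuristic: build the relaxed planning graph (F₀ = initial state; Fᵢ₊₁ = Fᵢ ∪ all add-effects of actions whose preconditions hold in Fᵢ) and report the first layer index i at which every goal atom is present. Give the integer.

2

F0 = init (11 atoms)
F1 = F0 ∪ {above(d,c), above(f,f), inpos(c), marked(b), marked(d)}  (16 atoms)
F2 = F1 ∪ {above(b,d), above(c,b), above(d,b), above(f,b)}  (20 atoms)
goal ⊆ F2  ⇒  h_max = 2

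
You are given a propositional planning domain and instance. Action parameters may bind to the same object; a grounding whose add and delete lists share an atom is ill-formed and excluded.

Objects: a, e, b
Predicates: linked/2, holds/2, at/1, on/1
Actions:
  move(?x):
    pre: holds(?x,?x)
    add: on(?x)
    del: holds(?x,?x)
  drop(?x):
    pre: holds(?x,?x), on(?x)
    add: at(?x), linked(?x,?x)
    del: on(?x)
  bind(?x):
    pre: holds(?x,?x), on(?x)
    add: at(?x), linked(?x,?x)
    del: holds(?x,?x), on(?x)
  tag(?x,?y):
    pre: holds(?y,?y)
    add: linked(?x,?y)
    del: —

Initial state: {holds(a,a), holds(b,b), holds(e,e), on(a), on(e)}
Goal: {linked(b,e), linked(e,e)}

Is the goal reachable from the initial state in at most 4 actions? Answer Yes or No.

Yes

1. drop(e)  →  {at(e), holds(a,a), holds(b,b), holds(e,e), linked(e,e), on(a)}
2. tag(b,e)  →  {at(e), holds(a,a), holds(b,b), holds(e,e), linked(b,e), linked(e,e), on(a)}
optimal plan length = 2; 2 ≤ 4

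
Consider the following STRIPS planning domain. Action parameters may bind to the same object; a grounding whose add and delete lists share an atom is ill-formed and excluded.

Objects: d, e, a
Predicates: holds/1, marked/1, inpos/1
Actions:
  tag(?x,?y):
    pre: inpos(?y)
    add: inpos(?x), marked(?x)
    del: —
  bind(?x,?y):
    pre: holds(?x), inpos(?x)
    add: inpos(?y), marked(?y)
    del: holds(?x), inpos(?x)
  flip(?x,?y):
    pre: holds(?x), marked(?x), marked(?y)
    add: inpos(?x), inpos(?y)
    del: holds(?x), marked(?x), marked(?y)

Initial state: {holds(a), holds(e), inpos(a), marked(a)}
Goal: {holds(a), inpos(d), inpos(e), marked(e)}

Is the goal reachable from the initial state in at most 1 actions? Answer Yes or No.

1. tag(d,a)  →  {holds(a), holds(e), inpos(a), inpos(d), marked(a), marked(d)}
2. tag(e,d)  →  {holds(a), holds(e), inpos(a), inpos(d), inpos(e), marked(a), marked(d), marked(e)}
optimal plan length = 2; 2 > 1

No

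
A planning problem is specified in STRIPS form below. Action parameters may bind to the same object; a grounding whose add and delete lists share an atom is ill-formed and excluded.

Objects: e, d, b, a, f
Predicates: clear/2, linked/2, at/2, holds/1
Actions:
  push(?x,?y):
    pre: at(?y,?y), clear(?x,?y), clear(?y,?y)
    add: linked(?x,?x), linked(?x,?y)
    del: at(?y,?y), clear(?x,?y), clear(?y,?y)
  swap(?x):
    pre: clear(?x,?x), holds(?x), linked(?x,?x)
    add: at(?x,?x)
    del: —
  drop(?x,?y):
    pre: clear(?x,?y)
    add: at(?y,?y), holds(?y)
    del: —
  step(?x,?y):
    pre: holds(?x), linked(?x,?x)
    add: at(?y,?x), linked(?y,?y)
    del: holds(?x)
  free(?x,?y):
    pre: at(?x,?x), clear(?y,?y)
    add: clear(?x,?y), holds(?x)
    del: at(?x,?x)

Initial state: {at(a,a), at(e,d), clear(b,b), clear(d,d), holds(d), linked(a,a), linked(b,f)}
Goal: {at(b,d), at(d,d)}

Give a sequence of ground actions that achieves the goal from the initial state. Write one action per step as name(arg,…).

drop(d,d); free(a,d); step(a,d); step(d,b)

1. drop(d,d)  →  {at(a,a), at(d,d), at(e,d), clear(b,b), clear(d,d), holds(d), linked(a,a), linked(b,f)}
2. free(a,d)  →  {at(d,d), at(e,d), clear(a,d), clear(b,b), clear(d,d), holds(a), holds(d), linked(a,a), linked(b,f)}
3. step(a,d)  →  {at(d,a), at(d,d), at(e,d), clear(a,d), clear(b,b), clear(d,d), holds(d), linked(a,a), linked(b,f), linked(d,d)}
4. step(d,b)  →  {at(b,d), at(d,a), at(d,d), at(e,d), clear(a,d), clear(b,b), clear(d,d), linked(a,a), linked(b,b), linked(b,f), linked(d,d)}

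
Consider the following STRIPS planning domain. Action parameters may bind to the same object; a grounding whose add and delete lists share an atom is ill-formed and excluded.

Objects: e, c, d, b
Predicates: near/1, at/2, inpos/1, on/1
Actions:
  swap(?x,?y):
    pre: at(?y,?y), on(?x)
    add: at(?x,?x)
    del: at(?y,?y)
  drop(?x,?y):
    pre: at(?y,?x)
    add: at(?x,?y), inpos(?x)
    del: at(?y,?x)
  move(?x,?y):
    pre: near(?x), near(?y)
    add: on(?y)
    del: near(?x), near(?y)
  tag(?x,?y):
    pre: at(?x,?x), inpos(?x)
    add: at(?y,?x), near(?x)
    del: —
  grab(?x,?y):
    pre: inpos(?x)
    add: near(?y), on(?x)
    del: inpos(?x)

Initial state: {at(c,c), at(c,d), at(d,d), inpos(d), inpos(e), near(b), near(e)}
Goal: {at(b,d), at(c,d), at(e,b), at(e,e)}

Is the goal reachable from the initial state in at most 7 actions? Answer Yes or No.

Yes

1. move(e,e)  →  {at(c,c), at(c,d), at(d,d), inpos(d), inpos(e), near(b), on(e)}
2. swap(e,c)  →  {at(c,d), at(d,d), at(e,e), inpos(d), inpos(e), near(b), on(e)}
3. tag(e,b)  →  {at(b,e), at(c,d), at(d,d), at(e,e), inpos(d), inpos(e), near(b), near(e), on(e)}
4. drop(e,b)  →  {at(c,d), at(d,d), at(e,b), at(e,e), inpos(d), inpos(e), near(b), near(e), on(e)}
5. tag(d,b)  →  {at(b,d), at(c,d), at(d,d), at(e,b), at(e,e), inpos(d), inpos(e), near(b), near(d), near(e), on(e)}
optimal plan length = 5; 5 ≤ 7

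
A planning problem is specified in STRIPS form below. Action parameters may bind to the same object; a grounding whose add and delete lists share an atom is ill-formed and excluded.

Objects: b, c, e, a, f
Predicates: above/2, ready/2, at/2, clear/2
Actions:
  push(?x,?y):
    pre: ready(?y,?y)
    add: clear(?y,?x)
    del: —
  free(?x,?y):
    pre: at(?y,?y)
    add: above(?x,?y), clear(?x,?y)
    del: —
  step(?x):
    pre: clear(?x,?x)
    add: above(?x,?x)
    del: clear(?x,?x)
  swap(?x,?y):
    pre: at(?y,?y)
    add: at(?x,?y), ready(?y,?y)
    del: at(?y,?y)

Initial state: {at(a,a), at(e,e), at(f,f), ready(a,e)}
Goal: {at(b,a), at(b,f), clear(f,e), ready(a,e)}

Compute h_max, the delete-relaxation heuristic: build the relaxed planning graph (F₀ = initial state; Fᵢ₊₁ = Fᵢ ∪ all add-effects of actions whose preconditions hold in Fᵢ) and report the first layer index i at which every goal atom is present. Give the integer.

F0 = init (4 atoms)
F1 = F0 ∪ {above(a,a), above(a,e), above(a,f), above(b,a), above(b,e), above(b,f), above(c,a), above(c,e), above(c,f), above(e,a), above(e,e), above(e,f), above(f,a), above(f,e), above(f,f), at(a,e), at(a,f), at(b,a), at(b,e), at(b,f), at(c,a), at(c,e), at(c,f), at(e,a), at(e,f), at(f,a), at(f,e), clear(a,a), clear(a,e), clear(a,f), clear(b,a), clear(b,e), clear(b,f), clear(c,a), clear(c,e), clear(c,f), clear(e,a), clear(e,e), clear(e,f), clear(f,a), clear(f,e), clear(f,f), ready(a,a), ready(e,e), ready(f,f)}  (49 atoms)
goal ⊆ F1  ⇒  h_max = 1

1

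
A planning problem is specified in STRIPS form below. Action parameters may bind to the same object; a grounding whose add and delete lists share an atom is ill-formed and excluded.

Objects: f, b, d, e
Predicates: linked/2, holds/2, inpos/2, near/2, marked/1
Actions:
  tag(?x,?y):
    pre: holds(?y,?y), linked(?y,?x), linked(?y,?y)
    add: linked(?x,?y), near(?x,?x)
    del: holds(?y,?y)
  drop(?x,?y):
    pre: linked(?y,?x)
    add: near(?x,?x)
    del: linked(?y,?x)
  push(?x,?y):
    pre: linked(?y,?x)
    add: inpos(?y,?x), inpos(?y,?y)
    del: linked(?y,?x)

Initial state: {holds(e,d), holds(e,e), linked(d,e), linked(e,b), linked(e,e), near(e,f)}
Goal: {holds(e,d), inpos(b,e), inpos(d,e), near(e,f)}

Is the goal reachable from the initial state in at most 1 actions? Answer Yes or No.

No

1. tag(b,e)  →  {holds(e,d), linked(b,e), linked(d,e), linked(e,b), linked(e,e), near(b,b), near(e,f)}
2. push(e,b)  →  {holds(e,d), inpos(b,b), inpos(b,e), linked(d,e), linked(e,b), linked(e,e), near(b,b), near(e,f)}
3. push(e,d)  →  {holds(e,d), inpos(b,b), inpos(b,e), inpos(d,d), inpos(d,e), linked(e,b), linked(e,e), near(b,b), near(e,f)}
optimal plan length = 3; 3 > 1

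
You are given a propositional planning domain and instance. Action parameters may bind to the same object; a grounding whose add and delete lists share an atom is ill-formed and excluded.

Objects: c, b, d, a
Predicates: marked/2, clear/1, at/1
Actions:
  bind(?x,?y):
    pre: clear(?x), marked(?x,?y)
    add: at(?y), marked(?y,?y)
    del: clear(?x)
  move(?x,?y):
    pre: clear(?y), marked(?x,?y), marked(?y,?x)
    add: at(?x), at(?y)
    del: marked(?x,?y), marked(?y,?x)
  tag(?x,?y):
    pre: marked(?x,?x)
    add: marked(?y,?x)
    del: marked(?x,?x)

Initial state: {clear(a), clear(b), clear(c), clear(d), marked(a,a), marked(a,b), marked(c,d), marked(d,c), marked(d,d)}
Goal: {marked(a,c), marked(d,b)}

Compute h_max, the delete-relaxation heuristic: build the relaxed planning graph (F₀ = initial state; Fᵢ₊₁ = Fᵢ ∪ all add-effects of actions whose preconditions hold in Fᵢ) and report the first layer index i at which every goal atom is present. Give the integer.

F0 = init (9 atoms)
F1 = F0 ∪ {at(a), at(b), at(c), at(d), marked(a,d), marked(b,a), marked(b,b), marked(b,d), marked(c,a), marked(c,c), marked(d,a)}  (20 atoms)
F2 = F1 ∪ {marked(a,c), marked(b,c), marked(c,b), marked(d,b)}  (24 atoms)
goal ⊆ F2  ⇒  h_max = 2

2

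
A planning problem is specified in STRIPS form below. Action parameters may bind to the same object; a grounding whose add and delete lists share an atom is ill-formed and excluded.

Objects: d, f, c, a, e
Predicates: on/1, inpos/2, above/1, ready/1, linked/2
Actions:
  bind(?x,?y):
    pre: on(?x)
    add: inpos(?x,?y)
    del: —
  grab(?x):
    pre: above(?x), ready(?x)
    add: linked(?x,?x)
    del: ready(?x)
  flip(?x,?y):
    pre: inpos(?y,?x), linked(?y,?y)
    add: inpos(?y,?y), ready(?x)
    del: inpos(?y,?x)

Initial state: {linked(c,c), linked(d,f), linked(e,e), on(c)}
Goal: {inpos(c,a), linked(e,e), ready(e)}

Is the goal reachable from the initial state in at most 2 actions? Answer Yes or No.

1. bind(c,a)  →  {inpos(c,a), linked(c,c), linked(d,f), linked(e,e), on(c)}
2. bind(c,e)  →  {inpos(c,a), inpos(c,e), linked(c,c), linked(d,f), linked(e,e), on(c)}
3. flip(e,c)  →  {inpos(c,a), inpos(c,c), linked(c,c), linked(d,f), linked(e,e), on(c), ready(e)}
optimal plan length = 3; 3 > 2

No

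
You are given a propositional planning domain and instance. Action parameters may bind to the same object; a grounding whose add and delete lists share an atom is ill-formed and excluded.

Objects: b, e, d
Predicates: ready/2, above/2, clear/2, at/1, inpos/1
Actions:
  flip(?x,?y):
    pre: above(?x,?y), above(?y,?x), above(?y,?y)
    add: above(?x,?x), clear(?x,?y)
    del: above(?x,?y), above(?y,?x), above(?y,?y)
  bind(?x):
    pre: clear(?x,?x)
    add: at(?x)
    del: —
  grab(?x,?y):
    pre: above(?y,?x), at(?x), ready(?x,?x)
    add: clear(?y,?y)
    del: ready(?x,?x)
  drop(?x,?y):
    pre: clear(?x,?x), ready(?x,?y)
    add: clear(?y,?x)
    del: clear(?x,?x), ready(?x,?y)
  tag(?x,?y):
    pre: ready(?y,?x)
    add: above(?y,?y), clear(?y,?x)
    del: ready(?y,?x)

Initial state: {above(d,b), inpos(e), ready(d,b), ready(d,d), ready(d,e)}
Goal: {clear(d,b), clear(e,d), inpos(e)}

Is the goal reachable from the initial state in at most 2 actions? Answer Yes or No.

No

1. tag(b,d)  →  {above(d,b), above(d,d), clear(d,b), inpos(e), ready(d,d), ready(d,e)}
2. tag(d,d)  →  {above(d,b), above(d,d), clear(d,b), clear(d,d), inpos(e), ready(d,e)}
3. drop(d,e)  →  {above(d,b), above(d,d), clear(d,b), clear(e,d), inpos(e)}
optimal plan length = 3; 3 > 2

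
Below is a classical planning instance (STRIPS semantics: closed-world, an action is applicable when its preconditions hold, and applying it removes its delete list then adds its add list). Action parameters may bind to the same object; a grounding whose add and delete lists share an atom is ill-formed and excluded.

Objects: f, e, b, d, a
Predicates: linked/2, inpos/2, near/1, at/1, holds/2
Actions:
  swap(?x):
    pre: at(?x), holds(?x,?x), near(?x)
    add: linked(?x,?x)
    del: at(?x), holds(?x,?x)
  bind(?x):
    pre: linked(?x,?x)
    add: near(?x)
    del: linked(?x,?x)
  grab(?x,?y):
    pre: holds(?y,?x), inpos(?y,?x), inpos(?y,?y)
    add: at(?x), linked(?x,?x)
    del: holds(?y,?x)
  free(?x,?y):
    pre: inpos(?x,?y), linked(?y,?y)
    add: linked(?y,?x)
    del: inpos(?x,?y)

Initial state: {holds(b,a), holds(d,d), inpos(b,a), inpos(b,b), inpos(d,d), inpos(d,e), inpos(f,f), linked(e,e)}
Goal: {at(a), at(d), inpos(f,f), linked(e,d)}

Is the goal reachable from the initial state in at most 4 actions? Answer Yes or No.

1. grab(d,d)  →  {at(d), holds(b,a), inpos(b,a), inpos(b,b), inpos(d,d), inpos(d,e), inpos(f,f), linked(d,d), linked(e,e)}
2. grab(a,b)  →  {at(a), at(d), inpos(b,a), inpos(b,b), inpos(d,d), inpos(d,e), inpos(f,f), linked(a,a), linked(d,d), linked(e,e)}
3. free(d,e)  →  {at(a), at(d), inpos(b,a), inpos(b,b), inpos(d,d), inpos(f,f), linked(a,a), linked(d,d), linked(e,d), linked(e,e)}
optimal plan length = 3; 3 ≤ 4

Yes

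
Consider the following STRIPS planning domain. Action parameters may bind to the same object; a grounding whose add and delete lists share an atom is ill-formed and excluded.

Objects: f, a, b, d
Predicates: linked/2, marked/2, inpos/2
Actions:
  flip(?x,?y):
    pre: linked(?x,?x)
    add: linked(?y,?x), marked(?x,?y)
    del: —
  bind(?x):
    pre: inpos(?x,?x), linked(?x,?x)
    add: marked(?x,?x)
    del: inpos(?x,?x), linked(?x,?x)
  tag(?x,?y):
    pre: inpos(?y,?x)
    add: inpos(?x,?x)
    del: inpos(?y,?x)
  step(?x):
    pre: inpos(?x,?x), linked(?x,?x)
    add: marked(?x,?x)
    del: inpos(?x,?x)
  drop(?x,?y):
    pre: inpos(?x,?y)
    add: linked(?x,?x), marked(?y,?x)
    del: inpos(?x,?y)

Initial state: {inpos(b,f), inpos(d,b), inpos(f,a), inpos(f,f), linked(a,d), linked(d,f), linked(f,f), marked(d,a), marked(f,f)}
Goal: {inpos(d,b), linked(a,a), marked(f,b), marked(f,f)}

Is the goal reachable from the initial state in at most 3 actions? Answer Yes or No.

1. flip(f,b)  →  {inpos(b,f), inpos(d,b), inpos(f,a), inpos(f,f), linked(a,d), linked(b,f), linked(d,f), linked(f,f), marked(d,a), marked(f,b), marked(f,f)}
2. tag(a,f)  →  {inpos(a,a), inpos(b,f), inpos(d,b), inpos(f,f), linked(a,d), linked(b,f), linked(d,f), linked(f,f), marked(d,a), marked(f,b), marked(f,f)}
3. drop(a,a)  →  {inpos(b,f), inpos(d,b), inpos(f,f), linked(a,a), linked(a,d), linked(b,f), linked(d,f), linked(f,f), marked(a,a), marked(d,a), marked(f,b), marked(f,f)}
optimal plan length = 3; 3 ≤ 3

Yes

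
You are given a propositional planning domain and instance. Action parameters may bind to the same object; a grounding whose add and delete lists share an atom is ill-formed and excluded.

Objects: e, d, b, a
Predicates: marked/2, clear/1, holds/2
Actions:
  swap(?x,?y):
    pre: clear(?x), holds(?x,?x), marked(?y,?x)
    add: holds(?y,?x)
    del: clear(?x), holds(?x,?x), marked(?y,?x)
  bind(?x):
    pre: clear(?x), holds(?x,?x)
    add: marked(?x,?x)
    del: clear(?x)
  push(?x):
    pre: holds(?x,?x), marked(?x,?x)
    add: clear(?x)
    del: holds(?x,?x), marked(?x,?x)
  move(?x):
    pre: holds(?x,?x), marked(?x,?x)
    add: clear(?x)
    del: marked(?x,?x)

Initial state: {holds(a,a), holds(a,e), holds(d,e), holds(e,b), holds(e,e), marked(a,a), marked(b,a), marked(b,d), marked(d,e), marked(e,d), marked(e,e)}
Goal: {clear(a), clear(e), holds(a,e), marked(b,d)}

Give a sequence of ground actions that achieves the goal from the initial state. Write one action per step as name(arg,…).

push(e); push(a)

1. push(e)  →  {clear(e), holds(a,a), holds(a,e), holds(d,e), holds(e,b), marked(a,a), marked(b,a), marked(b,d), marked(d,e), marked(e,d)}
2. push(a)  →  {clear(a), clear(e), holds(a,e), holds(d,e), holds(e,b), marked(b,a), marked(b,d), marked(d,e), marked(e,d)}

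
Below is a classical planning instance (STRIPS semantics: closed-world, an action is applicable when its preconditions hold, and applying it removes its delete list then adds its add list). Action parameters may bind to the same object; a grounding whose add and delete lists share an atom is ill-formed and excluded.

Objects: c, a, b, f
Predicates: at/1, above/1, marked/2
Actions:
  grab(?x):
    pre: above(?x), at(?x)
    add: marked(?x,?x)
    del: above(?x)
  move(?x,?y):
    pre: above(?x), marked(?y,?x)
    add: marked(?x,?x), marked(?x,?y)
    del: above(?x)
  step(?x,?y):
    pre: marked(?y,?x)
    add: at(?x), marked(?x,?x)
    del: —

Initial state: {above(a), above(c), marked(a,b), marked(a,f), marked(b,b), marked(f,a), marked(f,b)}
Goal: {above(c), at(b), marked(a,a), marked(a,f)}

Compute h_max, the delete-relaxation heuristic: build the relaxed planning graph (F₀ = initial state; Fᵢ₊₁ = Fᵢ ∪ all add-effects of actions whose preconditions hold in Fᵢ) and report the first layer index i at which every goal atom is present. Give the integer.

F0 = init (7 atoms)
F1 = F0 ∪ {at(a), at(b), at(f), marked(a,a), marked(f,f)}  (12 atoms)
goal ⊆ F1  ⇒  h_max = 1

1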